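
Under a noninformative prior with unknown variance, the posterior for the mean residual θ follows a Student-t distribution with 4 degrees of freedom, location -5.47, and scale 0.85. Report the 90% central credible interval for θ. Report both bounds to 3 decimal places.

The t_4 distribution is symmetric; the 90% interval is -5.47 ± t·0.85 with t_{0.95,4} = 2.132.
Half-width: 2.132 × 0.85 = 1.812.
-5.47 − 1.812 = -7.282; -5.47 + 1.812 = -3.658.

[-7.282, -3.658]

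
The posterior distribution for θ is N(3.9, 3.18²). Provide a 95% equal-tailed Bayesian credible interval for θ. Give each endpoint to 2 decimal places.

The posterior is symmetric, so the 95% equal-tailed interval is θ = 3.9 ± z·3.18 with z = 1.960.
Half-width: 1.960 × 3.18 = 6.23.
3.9 − 6.23 = -2.33; 3.9 + 6.23 = 10.13.

[-2.33, 10.13]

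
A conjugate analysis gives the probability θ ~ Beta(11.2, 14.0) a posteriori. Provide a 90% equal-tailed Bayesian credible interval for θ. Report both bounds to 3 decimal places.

[0.287, 0.607]

Posterior: Beta(11.2, 14.0).
Equal-tailed 90% interval: the 0.05 and 0.95 quantiles of Beta(11.2, 14.0).
Posterior mean ≈ 0.444, SD ≈ 0.097; a Normal approximation gives roughly [0.285, 0.604].
Exact: F⁻¹(0.05) = 0.287; F⁻¹(0.95) = 0.607.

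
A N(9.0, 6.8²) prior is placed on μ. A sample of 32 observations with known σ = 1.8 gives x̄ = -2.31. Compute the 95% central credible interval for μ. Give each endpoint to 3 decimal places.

[-2.908, -1.662]

Posterior precision = 1/6.8² + 32/1.8² = 0.0216 + 9.8765 = 9.8982, so posterior SD = 0.3179.
Posterior mean = (9.0/6.8² + 32·-2.31/1.8²) / 9.8982 = -2.2853.
Interval: -2.2853 ± 1.960 × 0.3179 → [-2.908, -1.662].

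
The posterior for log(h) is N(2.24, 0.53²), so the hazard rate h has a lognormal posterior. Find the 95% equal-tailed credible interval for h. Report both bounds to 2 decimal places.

On the log scale the 95% interval is 2.24 ± 1.960 × 0.53 = [1.2012, 3.2788].
Exponentiate: [e^1.2012, e^3.2788] = [3.32, 26.54].

[3.32, 26.54]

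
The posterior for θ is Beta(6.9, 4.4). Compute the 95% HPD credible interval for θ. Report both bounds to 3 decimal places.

[0.341, 0.870]

The posterior is unimodal and skewed, so the HPD interval has equal density at both endpoints and is the shortest 95% interval.
Solving f(0.341) = f(0.870) with F(0.870) − F(0.341) = 0.95 gives [0.341, 0.870].
For comparison, the equal-tailed interval is [0.326, 0.858]; the HPD is narrower and shifted toward the mode.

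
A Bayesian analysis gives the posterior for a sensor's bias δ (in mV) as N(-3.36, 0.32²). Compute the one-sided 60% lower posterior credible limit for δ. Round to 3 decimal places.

-3.441

Need L with P(δ ≥ L) = 0.60: L = -3.36 − z_{0.4}·0.32.
z = 0.253; L = -3.36 − 0.253 × 0.32 = -3.441.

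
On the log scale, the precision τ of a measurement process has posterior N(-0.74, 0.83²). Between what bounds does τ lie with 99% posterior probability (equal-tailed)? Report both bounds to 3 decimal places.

On the log scale the 99% interval is -0.74 ± 2.576 × 0.83 = [-2.8779, 1.3979].
Exponentiate: [e^-2.8779, e^1.3979] = [0.056, 4.047].

[0.056, 4.047]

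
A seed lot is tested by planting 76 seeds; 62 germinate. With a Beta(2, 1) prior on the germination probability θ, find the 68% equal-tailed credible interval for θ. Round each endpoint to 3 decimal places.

[0.766, 0.854]

Posterior: Beta(2+62, 1+14) = Beta(64, 15).
Equal-tailed 68% interval: the 0.16 and 0.84 quantiles of Beta(64, 15).
Posterior mean ≈ 0.810, SD ≈ 0.044; a Normal approximation gives roughly [0.767, 0.854].
Exact: F⁻¹(0.16) = 0.766; F⁻¹(0.84) = 0.854.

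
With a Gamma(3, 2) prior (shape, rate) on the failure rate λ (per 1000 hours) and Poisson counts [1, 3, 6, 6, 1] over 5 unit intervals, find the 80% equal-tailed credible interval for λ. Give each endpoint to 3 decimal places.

Posterior: Gamma(3+17, 2+5) = Gamma(20, 7) (shape, rate).
Equal-tailed 80% interval: Gamma(20, 7) quantiles at 0.1 and 0.9.
Posterior mean ≈ 2.857, SD ≈ 0.639; a Normal approximation gives roughly [2.038, 3.676].
Exact: lower = 2.075; upper = 3.700.

[2.075, 3.700]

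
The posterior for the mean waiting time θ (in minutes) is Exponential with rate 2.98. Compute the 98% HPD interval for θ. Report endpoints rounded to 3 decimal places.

The exponential density is strictly decreasing on [0, ∞), so the HPD interval is anchored at 0: [0, q] with P(θ ≤ q) = 0.98.
q = −ln(1 − 0.98) / 2.98 = 3.9120 / 2.98 = 1.313.

[0.000, 1.313]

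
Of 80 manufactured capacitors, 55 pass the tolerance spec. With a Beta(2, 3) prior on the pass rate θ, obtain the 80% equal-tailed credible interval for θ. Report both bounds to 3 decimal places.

Posterior: Beta(2+55, 3+25) = Beta(57, 28).
Equal-tailed 80% interval: the 0.1 and 0.9 quantiles of Beta(57, 28).
Posterior mean ≈ 0.671, SD ≈ 0.051; a Normal approximation gives roughly [0.606, 0.736].
Exact: F⁻¹(0.1) = 0.605; F⁻¹(0.9) = 0.735.

[0.605, 0.735]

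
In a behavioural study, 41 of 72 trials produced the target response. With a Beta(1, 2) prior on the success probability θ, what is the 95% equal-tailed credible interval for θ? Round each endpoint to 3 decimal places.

[0.447, 0.670]

Posterior: Beta(1+41, 2+31) = Beta(42, 33).
Equal-tailed 95% interval: the 0.025 and 0.975 quantiles of Beta(42, 33).
Posterior mean ≈ 0.560, SD ≈ 0.057; a Normal approximation gives roughly [0.448, 0.672].
Exact: F⁻¹(0.025) = 0.447; F⁻¹(0.975) = 0.670.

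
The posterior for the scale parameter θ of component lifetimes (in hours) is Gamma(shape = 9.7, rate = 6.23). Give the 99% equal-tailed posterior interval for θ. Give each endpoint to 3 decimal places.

Posterior: Gamma(shape 9.7, rate 6.23).
Equal-tailed 99% interval: Gamma(9.7, 6.23) quantiles at 0.005 and 0.995.
Posterior mean ≈ 1.557, SD ≈ 0.500; a Normal approximation gives roughly [0.269, 2.845].
Exact: lower = 0.568; upper = 3.142.

[0.568, 3.142]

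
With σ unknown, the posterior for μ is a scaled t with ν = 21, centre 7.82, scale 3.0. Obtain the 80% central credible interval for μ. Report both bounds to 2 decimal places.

The t_21 distribution is symmetric; the 80% interval is 7.82 ± t·3.0 with t_{0.9,21} = 1.323.
Half-width: 1.323 × 3.0 = 3.97.
7.82 − 3.97 = 3.85; 7.82 + 3.97 = 11.79.

[3.85, 11.79]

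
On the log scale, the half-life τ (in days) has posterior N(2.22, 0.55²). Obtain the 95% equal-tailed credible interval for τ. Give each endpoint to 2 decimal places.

[3.13, 27.06]

On the log scale the 95% interval is 2.22 ± 1.960 × 0.55 = [1.1420, 3.2980].
Exponentiate: [e^1.1420, e^3.2980] = [3.13, 27.06].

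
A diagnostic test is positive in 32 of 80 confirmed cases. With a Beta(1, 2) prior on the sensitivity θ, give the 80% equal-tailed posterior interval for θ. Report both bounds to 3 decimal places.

Posterior: Beta(1+32, 2+48) = Beta(33, 50).
Equal-tailed 80% interval: the 0.1 and 0.9 quantiles of Beta(33, 50).
Posterior mean ≈ 0.398, SD ≈ 0.053; a Normal approximation gives roughly [0.329, 0.466].
Exact: F⁻¹(0.1) = 0.329; F⁻¹(0.9) = 0.467.

[0.329, 0.467]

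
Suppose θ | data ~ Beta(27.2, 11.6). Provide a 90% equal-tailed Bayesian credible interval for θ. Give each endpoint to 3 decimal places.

Posterior: Beta(27.2, 11.6).
Equal-tailed 90% interval: the 0.05 and 0.95 quantiles of Beta(27.2, 11.6).
Posterior mean ≈ 0.701, SD ≈ 0.073; a Normal approximation gives roughly [0.582, 0.820].
Exact: F⁻¹(0.05) = 0.576; F⁻¹(0.95) = 0.814.

[0.576, 0.814]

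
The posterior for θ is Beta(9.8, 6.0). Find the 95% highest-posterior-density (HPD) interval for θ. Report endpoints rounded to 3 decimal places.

[0.389, 0.844]

The posterior is unimodal and skewed, so the HPD interval has equal density at both endpoints and is the shortest 95% interval.
Solving f(0.389) = f(0.844) with F(0.844) − F(0.389) = 0.95 gives [0.389, 0.844].
For comparison, the equal-tailed interval is [0.378, 0.834]; the HPD is narrower and shifted toward the mode.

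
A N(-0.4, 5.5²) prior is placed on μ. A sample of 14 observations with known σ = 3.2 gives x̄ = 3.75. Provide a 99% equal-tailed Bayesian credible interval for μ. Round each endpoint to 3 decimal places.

Posterior precision = 1/5.5² + 14/3.2² = 0.0331 + 1.3672 = 1.4002, so posterior SD = 0.8451.
Posterior mean = (-0.4/5.5² + 14·3.75/3.2²) / 1.4002 = 3.6520.
Interval: 3.6520 ± 2.576 × 0.8451 → [1.475, 5.829].

[1.475, 5.829]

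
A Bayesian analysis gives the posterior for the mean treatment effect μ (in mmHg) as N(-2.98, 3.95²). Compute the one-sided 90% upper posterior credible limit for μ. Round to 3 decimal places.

Need U with P(μ ≤ U) = 0.90: U = -2.98 + z_{0.1}·3.95.
z = 1.282; U = -2.98 + 1.282 × 3.95 = 2.082.

2.082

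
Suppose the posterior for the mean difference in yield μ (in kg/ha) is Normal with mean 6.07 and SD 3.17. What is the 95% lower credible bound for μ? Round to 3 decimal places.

0.856

Need L with P(μ ≥ L) = 0.95: L = 6.07 − z_{0.05}·3.17.
z = 1.645; L = 6.07 − 1.645 × 3.17 = 0.856.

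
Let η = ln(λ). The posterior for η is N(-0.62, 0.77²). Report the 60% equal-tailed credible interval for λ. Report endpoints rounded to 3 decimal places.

[0.281, 1.028]

On the log scale the 60% interval is -0.62 ± 0.842 × 0.77 = [-1.2680, 0.0280].
Exponentiate: [e^-1.2680, e^0.0280] = [0.281, 1.028].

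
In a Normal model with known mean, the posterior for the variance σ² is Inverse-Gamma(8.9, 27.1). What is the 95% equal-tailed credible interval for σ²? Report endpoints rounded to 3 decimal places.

[1.734, 6.694]

Inverse-Gamma(8.9, 27.1) quantiles: F⁻¹(0.025) and F⁻¹(0.975).
Equivalently, 1/σ² ~ Gamma(8.9, rate = 27.1); invert its 0.975 and 0.025 quantiles.
Posterior mean ≈ 3.430, SD ≈ 1.306; a Normal approximation gives roughly [0.871, 5.990].
Exact: lower = 1.734; upper = 6.694.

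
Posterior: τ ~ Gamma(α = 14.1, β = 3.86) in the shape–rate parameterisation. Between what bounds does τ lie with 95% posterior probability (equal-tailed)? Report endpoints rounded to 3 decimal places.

[2.002, 5.792]

Posterior: Gamma(shape 14.1, rate 3.86).
Equal-tailed 95% interval: Gamma(14.1, 3.86) quantiles at 0.025 and 0.975.
Posterior mean ≈ 3.653, SD ≈ 0.973; a Normal approximation gives roughly [1.746, 5.559].
Exact: lower = 2.002; upper = 5.792.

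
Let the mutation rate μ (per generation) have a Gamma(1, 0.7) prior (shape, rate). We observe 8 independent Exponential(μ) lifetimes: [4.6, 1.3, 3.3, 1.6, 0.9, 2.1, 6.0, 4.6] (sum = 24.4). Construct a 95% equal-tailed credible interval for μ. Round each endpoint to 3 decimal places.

[0.164, 0.628]

Posterior: Gamma(1+8, 0.7+24.4) = Gamma(9, 25.1) (shape, rate).
Equal-tailed 95% interval: Gamma(9, 25.1) quantiles at 0.025 and 0.975.
Posterior mean ≈ 0.359, SD ≈ 0.120; a Normal approximation gives roughly [0.124, 0.593].
Exact: lower = 0.164; upper = 0.628.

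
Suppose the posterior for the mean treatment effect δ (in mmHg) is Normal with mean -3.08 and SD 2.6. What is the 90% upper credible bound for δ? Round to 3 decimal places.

0.252

Need U with P(δ ≤ U) = 0.90: U = -3.08 + z_{0.1}·2.6.
z = 1.282; U = -3.08 + 1.282 × 2.6 = 0.252.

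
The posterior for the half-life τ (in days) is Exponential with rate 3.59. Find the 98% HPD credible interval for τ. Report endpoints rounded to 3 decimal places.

[0.000, 1.090]

The exponential density is strictly decreasing on [0, ∞), so the HPD interval is anchored at 0: [0, q] with P(τ ≤ q) = 0.98.
q = −ln(1 − 0.98) / 3.59 = 3.9120 / 3.59 = 1.090.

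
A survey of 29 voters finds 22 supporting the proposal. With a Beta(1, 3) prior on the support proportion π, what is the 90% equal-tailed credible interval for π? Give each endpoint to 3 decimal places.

Posterior: Beta(1+22, 3+7) = Beta(23, 10).
Equal-tailed 90% interval: the 0.05 and 0.95 quantiles of Beta(23, 10).
Posterior mean ≈ 0.697, SD ≈ 0.079; a Normal approximation gives roughly [0.567, 0.827].
Exact: F⁻¹(0.05) = 0.561; F⁻¹(0.95) = 0.820.

[0.561, 0.820]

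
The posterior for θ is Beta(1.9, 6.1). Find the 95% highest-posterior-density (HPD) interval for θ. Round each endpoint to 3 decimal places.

The posterior is unimodal and skewed, so the HPD interval has equal density at both endpoints and is the shortest 95% interval.
Solving f(0.009) = f(0.510) with F(0.510) − F(0.009) = 0.95 gives [0.009, 0.510].
For comparison, the equal-tailed interval is [0.032, 0.564]; the HPD is narrower and shifted toward the mode.

[0.009, 0.510]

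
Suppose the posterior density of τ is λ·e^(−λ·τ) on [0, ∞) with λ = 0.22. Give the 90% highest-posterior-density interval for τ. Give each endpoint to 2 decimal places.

[0.00, 10.47]

The exponential density is strictly decreasing on [0, ∞), so the HPD interval is anchored at 0: [0, q] with P(τ ≤ q) = 0.90.
q = −ln(1 − 0.90) / 0.22 = 2.3026 / 0.22 = 10.47.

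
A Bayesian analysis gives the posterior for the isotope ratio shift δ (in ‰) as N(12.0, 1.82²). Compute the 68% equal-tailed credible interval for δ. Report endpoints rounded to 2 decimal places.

The posterior is symmetric, so the 68% equal-tailed interval is δ = 12.0 ± z·1.82 with z = 0.994.
Half-width: 0.994 × 1.82 = 1.81.
12.0 − 1.81 = 10.19; 12.0 + 1.81 = 13.81.

[10.19, 13.81]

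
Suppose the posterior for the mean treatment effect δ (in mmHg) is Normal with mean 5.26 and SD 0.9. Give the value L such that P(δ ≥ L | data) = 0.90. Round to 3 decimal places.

4.107

Need L with P(δ ≥ L) = 0.90: L = 5.26 − z_{0.1}·0.9.
z = 1.282; L = 5.26 − 1.282 × 0.9 = 4.107.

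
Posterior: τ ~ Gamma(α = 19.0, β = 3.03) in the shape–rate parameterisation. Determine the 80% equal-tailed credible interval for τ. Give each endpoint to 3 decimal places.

[4.512, 8.170]

Posterior: Gamma(shape 19.0, rate 3.03).
Equal-tailed 80% interval: Gamma(19.0, 3.03) quantiles at 0.1 and 0.9.
Posterior mean ≈ 6.271, SD ≈ 1.439; a Normal approximation gives roughly [4.427, 8.114].
Exact: lower = 4.512; upper = 8.170.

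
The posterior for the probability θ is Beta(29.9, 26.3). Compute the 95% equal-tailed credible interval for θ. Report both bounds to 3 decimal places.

[0.402, 0.660]

Posterior: Beta(29.9, 26.3).
Equal-tailed 95% interval: the 0.025 and 0.975 quantiles of Beta(29.9, 26.3).
Posterior mean ≈ 0.532, SD ≈ 0.066; a Normal approximation gives roughly [0.403, 0.661].
Exact: F⁻¹(0.025) = 0.402; F⁻¹(0.975) = 0.660.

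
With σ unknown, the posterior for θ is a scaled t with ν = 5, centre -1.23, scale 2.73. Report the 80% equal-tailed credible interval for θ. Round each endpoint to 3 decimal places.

[-5.259, 2.799]

The t_5 distribution is symmetric; the 80% interval is -1.23 ± t·2.73 with t_{0.9,5} = 1.476.
Half-width: 1.476 × 2.73 = 4.029.
-1.23 − 4.029 = -5.259; -1.23 + 4.029 = 2.799.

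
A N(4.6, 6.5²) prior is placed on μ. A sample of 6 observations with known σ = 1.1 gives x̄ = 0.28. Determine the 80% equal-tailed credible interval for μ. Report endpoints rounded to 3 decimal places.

Posterior precision = 1/6.5² + 6/1.1² = 0.0237 + 4.9587 = 4.9823, so posterior SD = 0.4480.
Posterior mean = (4.6/6.5² + 6·0.28/1.1²) / 4.9823 = 0.3005.
Interval: 0.3005 ± 1.282 × 0.4480 → [-0.274, 0.875].

[-0.274, 0.875]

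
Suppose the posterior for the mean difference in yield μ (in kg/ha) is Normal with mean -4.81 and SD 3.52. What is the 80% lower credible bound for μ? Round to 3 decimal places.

-7.773

Need L with P(μ ≥ L) = 0.80: L = -4.81 − z_{0.2}·3.52.
z = 0.842; L = -4.81 − 0.842 × 3.52 = -7.773.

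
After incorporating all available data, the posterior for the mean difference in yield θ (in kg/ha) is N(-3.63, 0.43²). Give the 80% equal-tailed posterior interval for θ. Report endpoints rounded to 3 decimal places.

[-4.181, -3.079]

The posterior is symmetric, so the 80% equal-tailed interval is θ = -3.63 ± z·0.43 with z = 1.282.
Half-width: 1.282 × 0.43 = 0.551.
-3.63 − 0.551 = -4.181; -3.63 + 0.551 = -3.079.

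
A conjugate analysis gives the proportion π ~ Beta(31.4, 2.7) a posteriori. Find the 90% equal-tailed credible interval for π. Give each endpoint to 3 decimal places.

[0.834, 0.979]

Posterior: Beta(31.4, 2.7).
Equal-tailed 90% interval: the 0.05 and 0.95 quantiles of Beta(31.4, 2.7).
Posterior mean ≈ 0.921, SD ≈ 0.046; a Normal approximation gives roughly [0.846, 0.996].
Exact: F⁻¹(0.05) = 0.834; F⁻¹(0.95) = 0.979.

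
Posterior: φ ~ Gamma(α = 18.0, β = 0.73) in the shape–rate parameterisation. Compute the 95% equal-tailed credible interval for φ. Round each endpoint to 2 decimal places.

[14.61, 37.29]

Posterior: Gamma(shape 18.0, rate 0.73).
Equal-tailed 95% interval: Gamma(18.0, 0.73) quantiles at 0.025 and 0.975.
Posterior mean ≈ 24.66, SD ≈ 5.81; a Normal approximation gives roughly [13.27, 36.05].
Exact: lower = 14.61; upper = 37.29.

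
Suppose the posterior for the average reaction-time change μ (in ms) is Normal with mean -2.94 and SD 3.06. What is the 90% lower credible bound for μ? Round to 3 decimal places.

-6.862

Need L with P(μ ≥ L) = 0.90: L = -2.94 − z_{0.1}·3.06.
z = 1.282; L = -2.94 − 1.282 × 3.06 = -6.862.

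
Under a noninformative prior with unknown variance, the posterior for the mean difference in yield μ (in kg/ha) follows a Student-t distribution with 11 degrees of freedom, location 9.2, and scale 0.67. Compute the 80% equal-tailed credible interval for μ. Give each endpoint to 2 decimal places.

The t_11 distribution is symmetric; the 80% interval is 9.2 ± t·0.67 with t_{0.9,11} = 1.363.
Half-width: 1.363 × 0.67 = 0.91.
9.2 − 0.91 = 8.29; 9.2 + 0.91 = 10.11.

[8.29, 10.11]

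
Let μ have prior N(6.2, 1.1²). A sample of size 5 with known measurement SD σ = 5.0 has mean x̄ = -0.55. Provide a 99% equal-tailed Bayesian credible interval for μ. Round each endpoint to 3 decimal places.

Posterior precision = 1/1.1² + 5/5.0² = 0.8264 + 0.2000 = 1.0264, so posterior SD = 0.9870.
Posterior mean = (6.2/1.1² + 5·-0.55/5.0²) / 1.0264 = 4.8848.
Interval: 4.8848 ± 2.576 × 0.9870 → [2.342, 7.427].

[2.342, 7.427]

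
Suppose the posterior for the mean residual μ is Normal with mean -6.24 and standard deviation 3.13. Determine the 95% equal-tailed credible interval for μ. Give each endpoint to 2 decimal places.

[-12.37, -0.11]

The posterior is symmetric, so the 95% equal-tailed interval is μ = -6.24 ± z·3.13 with z = 1.960.
Half-width: 1.960 × 3.13 = 6.13.
-6.24 − 6.13 = -12.37; -6.24 + 6.13 = -0.11.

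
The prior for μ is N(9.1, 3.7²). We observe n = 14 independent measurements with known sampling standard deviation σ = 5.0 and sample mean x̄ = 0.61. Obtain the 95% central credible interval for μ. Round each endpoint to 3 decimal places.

[-0.874, 4.053]

Posterior precision = 1/3.7² + 14/5.0² = 0.0730 + 0.5600 = 0.6330, so posterior SD = 1.2568.
Posterior mean = (9.1/3.7² + 14·0.61/5.0²) / 0.6330 = 1.5896.
Interval: 1.5896 ± 1.960 × 1.2568 → [-0.874, 4.053].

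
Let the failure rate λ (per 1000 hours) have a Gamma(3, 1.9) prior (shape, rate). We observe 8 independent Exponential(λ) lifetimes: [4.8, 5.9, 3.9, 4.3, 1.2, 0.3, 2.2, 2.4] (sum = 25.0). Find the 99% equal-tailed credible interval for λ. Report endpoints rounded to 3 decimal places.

[0.161, 0.795]

Posterior: Gamma(3+8, 1.9+25.0) = Gamma(11, 26.9) (shape, rate).
Equal-tailed 99% interval: Gamma(11, 26.9) quantiles at 0.005 and 0.995.
Posterior mean ≈ 0.409, SD ≈ 0.123; a Normal approximation gives roughly [0.091, 0.727].
Exact: lower = 0.161; upper = 0.795.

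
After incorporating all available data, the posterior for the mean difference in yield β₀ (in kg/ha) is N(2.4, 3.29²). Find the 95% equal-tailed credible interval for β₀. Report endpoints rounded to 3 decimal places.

[-4.048, 8.848]

The posterior is symmetric, so the 95% equal-tailed interval is β₀ = 2.4 ± z·3.29 with z = 1.960.
Half-width: 1.960 × 3.29 = 6.448.
2.4 − 6.448 = -4.048; 2.4 + 6.448 = 8.848.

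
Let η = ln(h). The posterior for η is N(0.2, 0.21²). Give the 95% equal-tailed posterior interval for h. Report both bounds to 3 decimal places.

On the log scale the 95% interval is 0.2 ± 1.960 × 0.21 = [-0.2116, 0.6116].
Exponentiate: [e^-0.2116, e^0.6116] = [0.809, 1.843].

[0.809, 1.843]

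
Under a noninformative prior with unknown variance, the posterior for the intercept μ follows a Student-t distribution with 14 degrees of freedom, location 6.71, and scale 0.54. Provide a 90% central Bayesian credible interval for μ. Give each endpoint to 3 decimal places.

The t_14 distribution is symmetric; the 90% interval is 6.71 ± t·0.54 with t_{0.95,14} = 1.761.
Half-width: 1.761 × 0.54 = 0.951.
6.71 − 0.951 = 5.759; 6.71 + 0.951 = 7.661.

[5.759, 7.661]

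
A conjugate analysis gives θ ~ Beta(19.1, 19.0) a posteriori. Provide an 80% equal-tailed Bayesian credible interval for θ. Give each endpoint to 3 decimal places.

[0.398, 0.605]

Posterior: Beta(19.1, 19.0).
Equal-tailed 80% interval: the 0.1 and 0.9 quantiles of Beta(19.1, 19.0).
Posterior mean ≈ 0.501, SD ≈ 0.080; a Normal approximation gives roughly [0.399, 0.604].
Exact: F⁻¹(0.1) = 0.398; F⁻¹(0.9) = 0.605.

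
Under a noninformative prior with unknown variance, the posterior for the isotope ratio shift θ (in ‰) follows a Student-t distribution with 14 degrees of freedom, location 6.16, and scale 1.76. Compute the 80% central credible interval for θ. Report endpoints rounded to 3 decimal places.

The t_14 distribution is symmetric; the 80% interval is 6.16 ± t·1.76 with t_{0.9,14} = 1.345.
Half-width: 1.345 × 1.76 = 2.367.
6.16 − 2.367 = 3.793; 6.16 + 2.367 = 8.527.

[3.793, 8.527]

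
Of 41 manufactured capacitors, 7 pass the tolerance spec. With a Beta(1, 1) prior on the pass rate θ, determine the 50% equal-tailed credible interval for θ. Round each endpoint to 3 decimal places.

Posterior: Beta(1+7, 1+34) = Beta(8, 35).
Equal-tailed 50% interval: the 0.25 and 0.75 quantiles of Beta(8, 35).
Posterior mean ≈ 0.186, SD ≈ 0.059; a Normal approximation gives roughly [0.146, 0.226].
Exact: F⁻¹(0.25) = 0.144; F⁻¹(0.75) = 0.223.

[0.144, 0.223]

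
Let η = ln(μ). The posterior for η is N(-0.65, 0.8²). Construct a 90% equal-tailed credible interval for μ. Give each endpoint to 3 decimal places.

On the log scale the 90% interval is -0.65 ± 1.645 × 0.8 = [-1.9659, 0.6659].
Exponentiate: [e^-1.9659, e^0.6659] = [0.140, 1.946].

[0.140, 1.946]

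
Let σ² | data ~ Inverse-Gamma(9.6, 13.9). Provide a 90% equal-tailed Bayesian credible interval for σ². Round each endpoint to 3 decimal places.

Inverse-Gamma(9.6, 13.9) quantiles: F⁻¹(0.05) and F⁻¹(0.95).
Equivalently, 1/σ² ~ Gamma(9.6, rate = 13.9); invert its 0.95 and 0.05 quantiles.
Posterior mean ≈ 1.616, SD ≈ 0.586; a Normal approximation gives roughly [0.652, 2.581].
Exact: lower = 0.915; upper = 2.709.

[0.915, 2.709]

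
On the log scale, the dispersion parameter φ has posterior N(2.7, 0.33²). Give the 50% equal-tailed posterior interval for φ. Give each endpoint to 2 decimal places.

On the log scale the 50% interval is 2.7 ± 0.674 × 0.33 = [2.4774, 2.9226].
Exponentiate: [e^2.4774, e^2.9226] = [11.91, 18.59].

[11.91, 18.59]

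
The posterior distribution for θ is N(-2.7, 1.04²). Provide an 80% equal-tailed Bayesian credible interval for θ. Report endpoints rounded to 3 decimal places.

The posterior is symmetric, so the 80% equal-tailed interval is θ = -2.7 ± z·1.04 with z = 1.282.
Half-width: 1.282 × 1.04 = 1.333.
-2.7 − 1.333 = -4.033; -2.7 + 1.333 = -1.367.

[-4.033, -1.367]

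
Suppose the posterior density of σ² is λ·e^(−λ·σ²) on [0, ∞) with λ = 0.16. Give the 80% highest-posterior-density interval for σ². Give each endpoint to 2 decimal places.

[0.00, 10.06]

The exponential density is strictly decreasing on [0, ∞), so the HPD interval is anchored at 0: [0, q] with P(σ² ≤ q) = 0.80.
q = −ln(1 − 0.80) / 0.16 = 1.6094 / 0.16 = 10.06.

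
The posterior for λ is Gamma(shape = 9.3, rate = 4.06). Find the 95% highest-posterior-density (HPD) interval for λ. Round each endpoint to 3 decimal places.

The posterior is unimodal and skewed, so the HPD interval has equal density at both endpoints and is the shortest 95% interval.
Solving f(0.941) = f(3.787) with F(3.787) − F(0.941) = 0.95 gives [0.941, 3.787].
For comparison, the equal-tailed interval is [1.063, 3.981]; the HPD is narrower and shifted toward the mode.

[0.941, 3.787]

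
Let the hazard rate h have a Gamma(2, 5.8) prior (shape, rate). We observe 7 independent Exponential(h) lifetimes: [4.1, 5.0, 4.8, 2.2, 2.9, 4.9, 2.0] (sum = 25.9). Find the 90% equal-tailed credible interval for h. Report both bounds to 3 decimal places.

Posterior: Gamma(2+7, 5.8+25.9) = Gamma(9, 31.7) (shape, rate).
Equal-tailed 90% interval: Gamma(9, 31.7) quantiles at 0.05 and 0.95.
Posterior mean ≈ 0.284, SD ≈ 0.095; a Normal approximation gives roughly [0.128, 0.440].
Exact: lower = 0.148; upper = 0.455.

[0.148, 0.455]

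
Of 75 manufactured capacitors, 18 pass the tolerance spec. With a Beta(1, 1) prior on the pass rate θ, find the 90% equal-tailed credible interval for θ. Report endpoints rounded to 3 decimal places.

[0.170, 0.331]

Posterior: Beta(1+18, 1+57) = Beta(19, 58).
Equal-tailed 90% interval: the 0.05 and 0.95 quantiles of Beta(19, 58).
Posterior mean ≈ 0.247, SD ≈ 0.049; a Normal approximation gives roughly [0.166, 0.327].
Exact: F⁻¹(0.05) = 0.170; F⁻¹(0.95) = 0.331.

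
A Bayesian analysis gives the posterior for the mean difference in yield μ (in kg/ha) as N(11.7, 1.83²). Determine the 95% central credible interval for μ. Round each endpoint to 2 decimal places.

The posterior is symmetric, so the 95% equal-tailed interval is μ = 11.7 ± z·1.83 with z = 1.960.
Half-width: 1.960 × 1.83 = 3.59.
11.7 − 3.59 = 8.11; 11.7 + 3.59 = 15.29.

[8.11, 15.29]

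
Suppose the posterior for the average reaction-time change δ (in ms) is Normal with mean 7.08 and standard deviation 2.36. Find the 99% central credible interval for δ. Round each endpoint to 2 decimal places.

The posterior is symmetric, so the 99% equal-tailed interval is δ = 7.08 ± z·2.36 with z = 2.576.
Half-width: 2.576 × 2.36 = 6.08.
7.08 − 6.08 = 1.00; 7.08 + 6.08 = 13.16.

[1.00, 13.16]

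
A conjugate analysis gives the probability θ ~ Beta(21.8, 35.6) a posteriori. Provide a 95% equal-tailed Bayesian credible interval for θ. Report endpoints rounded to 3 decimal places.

Posterior: Beta(21.8, 35.6).
Equal-tailed 95% interval: the 0.025 and 0.975 quantiles of Beta(21.8, 35.6).
Posterior mean ≈ 0.380, SD ≈ 0.064; a Normal approximation gives roughly [0.255, 0.504].
Exact: F⁻¹(0.025) = 0.260; F⁻¹(0.975) = 0.508.

[0.260, 0.508]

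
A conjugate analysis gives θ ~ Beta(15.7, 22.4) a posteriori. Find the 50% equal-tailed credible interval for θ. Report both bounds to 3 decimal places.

[0.357, 0.465]

Posterior: Beta(15.7, 22.4).
Equal-tailed 50% interval: the 0.25 and 0.75 quantiles of Beta(15.7, 22.4).
Posterior mean ≈ 0.412, SD ≈ 0.079; a Normal approximation gives roughly [0.359, 0.465].
Exact: F⁻¹(0.25) = 0.357; F⁻¹(0.75) = 0.465.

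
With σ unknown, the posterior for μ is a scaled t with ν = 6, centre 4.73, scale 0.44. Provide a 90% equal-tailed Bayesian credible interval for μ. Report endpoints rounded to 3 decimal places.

[3.875, 5.585]

The t_6 distribution is symmetric; the 90% interval is 4.73 ± t·0.44 with t_{0.95,6} = 1.943.
Half-width: 1.943 × 0.44 = 0.855.
4.73 − 0.855 = 3.875; 4.73 + 0.855 = 5.585.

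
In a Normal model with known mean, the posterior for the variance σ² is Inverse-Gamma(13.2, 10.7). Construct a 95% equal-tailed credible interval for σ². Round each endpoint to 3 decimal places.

[0.504, 1.514]

Inverse-Gamma(13.2, 10.7) quantiles: F⁻¹(0.025) and F⁻¹(0.975).
Equivalently, 1/σ² ~ Gamma(13.2, rate = 10.7); invert its 0.975 and 0.025 quantiles.
Posterior mean ≈ 0.877, SD ≈ 0.262; a Normal approximation gives roughly [0.363, 1.391].
Exact: lower = 0.504; upper = 1.514.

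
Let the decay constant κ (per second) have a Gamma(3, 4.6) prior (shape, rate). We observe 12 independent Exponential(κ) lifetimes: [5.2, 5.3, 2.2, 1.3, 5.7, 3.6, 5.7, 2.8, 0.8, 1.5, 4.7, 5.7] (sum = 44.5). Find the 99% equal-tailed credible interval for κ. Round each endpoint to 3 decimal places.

Posterior: Gamma(3+12, 4.6+44.5) = Gamma(15, 49.1) (shape, rate).
Equal-tailed 99% interval: Gamma(15, 49.1) quantiles at 0.005 and 0.995.
Posterior mean ≈ 0.305, SD ≈ 0.079; a Normal approximation gives roughly [0.102, 0.509].
Exact: lower = 0.140; upper = 0.547.

[0.140, 0.547]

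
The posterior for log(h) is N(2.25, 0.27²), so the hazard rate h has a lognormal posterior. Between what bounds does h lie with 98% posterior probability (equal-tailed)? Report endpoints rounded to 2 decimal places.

On the log scale the 98% interval is 2.25 ± 2.326 × 0.27 = [1.6219, 2.8781].
Exponentiate: [e^1.6219, e^2.8781] = [5.06, 17.78].

[5.06, 17.78]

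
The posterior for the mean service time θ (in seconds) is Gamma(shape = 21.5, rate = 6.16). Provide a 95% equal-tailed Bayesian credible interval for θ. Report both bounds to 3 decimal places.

[2.174, 5.113]

Posterior: Gamma(shape 21.5, rate 6.16).
Equal-tailed 95% interval: Gamma(21.5, 6.16) quantiles at 0.025 and 0.975.
Posterior mean ≈ 3.490, SD ≈ 0.753; a Normal approximation gives roughly [2.015, 4.966].
Exact: lower = 2.174; upper = 5.113.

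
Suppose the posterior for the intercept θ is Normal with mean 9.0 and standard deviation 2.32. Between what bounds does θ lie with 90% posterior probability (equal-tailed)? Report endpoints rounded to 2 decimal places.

The posterior is symmetric, so the 90% equal-tailed interval is θ = 9.0 ± z·2.32 with z = 1.645.
Half-width: 1.645 × 2.32 = 3.82.
9.0 − 3.82 = 5.18; 9.0 + 3.82 = 12.82.

[5.18, 12.82]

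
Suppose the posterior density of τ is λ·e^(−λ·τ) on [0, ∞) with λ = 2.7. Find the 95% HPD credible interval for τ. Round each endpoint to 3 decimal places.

The exponential density is strictly decreasing on [0, ∞), so the HPD interval is anchored at 0: [0, q] with P(τ ≤ q) = 0.95.
q = −ln(1 − 0.95) / 2.7 = 2.9957 / 2.7 = 1.110.

[0.000, 1.110]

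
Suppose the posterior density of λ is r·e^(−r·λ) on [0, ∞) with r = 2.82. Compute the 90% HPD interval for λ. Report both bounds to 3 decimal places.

The exponential density is strictly decreasing on [0, ∞), so the HPD interval is anchored at 0: [0, q] with P(λ ≤ q) = 0.90.
q = −ln(1 − 0.90) / 2.82 = 2.3026 / 2.82 = 0.817.

[0.000, 0.817]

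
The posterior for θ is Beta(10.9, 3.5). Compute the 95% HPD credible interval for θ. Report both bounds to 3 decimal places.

The posterior is unimodal and skewed, so the HPD interval has equal density at both endpoints and is the shortest 95% interval.
Solving f(0.543) = f(0.950) with F(0.950) − F(0.543) = 0.95 gives [0.543, 0.950].
For comparison, the equal-tailed interval is [0.514, 0.933]; the HPD is narrower and shifted toward the mode.

[0.543, 0.950]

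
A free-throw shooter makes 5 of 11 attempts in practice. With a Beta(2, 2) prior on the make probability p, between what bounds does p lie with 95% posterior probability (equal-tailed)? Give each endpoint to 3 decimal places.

[0.230, 0.711]

Posterior: Beta(2+5, 2+6) = Beta(7, 8).
Equal-tailed 95% interval: the 0.025 and 0.975 quantiles of Beta(7, 8).
Posterior mean ≈ 0.467, SD ≈ 0.125; a Normal approximation gives roughly [0.222, 0.711].
Exact: F⁻¹(0.025) = 0.230; F⁻¹(0.975) = 0.711.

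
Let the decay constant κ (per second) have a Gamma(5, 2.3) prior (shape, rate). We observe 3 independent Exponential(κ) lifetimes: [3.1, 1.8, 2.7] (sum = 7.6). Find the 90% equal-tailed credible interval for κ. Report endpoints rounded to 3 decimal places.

Posterior: Gamma(5+3, 2.3+7.6) = Gamma(8, 9.9) (shape, rate).
Equal-tailed 90% interval: Gamma(8, 9.9) quantiles at 0.05 and 0.95.
Posterior mean ≈ 0.808, SD ≈ 0.286; a Normal approximation gives roughly [0.338, 1.278].
Exact: lower = 0.402; upper = 1.328.

[0.402, 1.328]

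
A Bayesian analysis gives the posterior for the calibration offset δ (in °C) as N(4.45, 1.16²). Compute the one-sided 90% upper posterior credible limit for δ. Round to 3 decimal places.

Need U with P(δ ≤ U) = 0.90: U = 4.45 + z_{0.1}·1.16.
z = 1.282; U = 4.45 + 1.282 × 1.16 = 5.937.

5.937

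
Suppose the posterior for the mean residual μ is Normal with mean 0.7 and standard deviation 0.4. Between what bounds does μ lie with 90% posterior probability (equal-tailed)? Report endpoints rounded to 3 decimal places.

[0.042, 1.358]

The posterior is symmetric, so the 90% equal-tailed interval is μ = 0.7 ± z·0.4 with z = 1.645.
Half-width: 1.645 × 0.4 = 0.658.
0.7 − 0.658 = 0.042; 0.7 + 0.658 = 1.358.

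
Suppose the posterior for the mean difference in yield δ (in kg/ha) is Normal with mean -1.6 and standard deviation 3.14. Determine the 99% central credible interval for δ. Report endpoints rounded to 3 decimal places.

[-9.688, 6.488]

The posterior is symmetric, so the 99% equal-tailed interval is δ = -1.6 ± z·3.14 with z = 2.576.
Half-width: 2.576 × 3.14 = 8.088.
-1.6 − 8.088 = -9.688; -1.6 + 8.088 = 6.488.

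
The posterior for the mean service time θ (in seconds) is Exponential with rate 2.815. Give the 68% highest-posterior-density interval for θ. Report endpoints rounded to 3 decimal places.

[0.000, 0.405]

The exponential density is strictly decreasing on [0, ∞), so the HPD interval is anchored at 0: [0, q] with P(θ ≤ q) = 0.68.
q = −ln(1 − 0.68) / 2.815 = 1.1394 / 2.815 = 0.405.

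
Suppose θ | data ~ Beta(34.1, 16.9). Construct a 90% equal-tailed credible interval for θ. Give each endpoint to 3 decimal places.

Posterior: Beta(34.1, 16.9).
Equal-tailed 90% interval: the 0.05 and 0.95 quantiles of Beta(34.1, 16.9).
Posterior mean ≈ 0.669, SD ≈ 0.065; a Normal approximation gives roughly [0.561, 0.776].
Exact: F⁻¹(0.05) = 0.557; F⁻¹(0.95) = 0.772.

[0.557, 0.772]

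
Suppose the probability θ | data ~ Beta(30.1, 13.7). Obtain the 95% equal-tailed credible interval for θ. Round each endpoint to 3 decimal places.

Posterior: Beta(30.1, 13.7).
Equal-tailed 95% interval: the 0.025 and 0.975 quantiles of Beta(30.1, 13.7).
Posterior mean ≈ 0.687, SD ≈ 0.069; a Normal approximation gives roughly [0.551, 0.823].
Exact: F⁻¹(0.025) = 0.544; F⁻¹(0.975) = 0.814.

[0.544, 0.814]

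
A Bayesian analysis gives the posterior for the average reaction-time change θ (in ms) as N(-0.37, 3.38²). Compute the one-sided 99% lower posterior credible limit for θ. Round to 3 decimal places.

-8.233

Need L with P(θ ≥ L) = 0.99: L = -0.37 − z_{0.01}·3.38.
z = 2.326; L = -0.37 − 2.326 × 3.38 = -8.233.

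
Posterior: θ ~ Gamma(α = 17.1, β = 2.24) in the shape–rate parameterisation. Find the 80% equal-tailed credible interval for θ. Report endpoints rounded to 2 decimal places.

Posterior: Gamma(shape 17.1, rate 2.24).
Equal-tailed 80% interval: Gamma(17.1, 2.24) quantiles at 0.1 and 0.9.
Posterior mean ≈ 7.63, SD ≈ 1.85; a Normal approximation gives roughly [5.27, 10.00].
Exact: lower = 5.38; upper = 10.07.

[5.38, 10.07]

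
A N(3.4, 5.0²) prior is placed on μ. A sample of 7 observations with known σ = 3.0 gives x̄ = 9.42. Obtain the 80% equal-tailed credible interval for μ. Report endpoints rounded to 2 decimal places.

[7.71, 10.54]

Posterior precision = 1/5.0² + 7/3.0² = 0.0400 + 0.7778 = 0.8178, so posterior SD = 1.1058.
Posterior mean = (3.4/5.0² + 7·9.42/3.0²) / 0.8178 = 9.1255.
Interval: 9.1255 ± 1.282 × 1.1058 → [7.71, 10.54].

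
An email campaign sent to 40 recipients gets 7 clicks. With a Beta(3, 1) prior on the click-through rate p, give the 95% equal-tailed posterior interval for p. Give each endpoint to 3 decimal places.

[0.118, 0.360]

Posterior: Beta(3+7, 1+33) = Beta(10, 34).
Equal-tailed 95% interval: the 0.025 and 0.975 quantiles of Beta(10, 34).
Posterior mean ≈ 0.227, SD ≈ 0.062; a Normal approximation gives roughly [0.105, 0.350].
Exact: F⁻¹(0.025) = 0.118; F⁻¹(0.975) = 0.360.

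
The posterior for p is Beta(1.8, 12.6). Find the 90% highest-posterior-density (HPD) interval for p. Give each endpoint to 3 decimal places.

[0.005, 0.244]

The posterior is unimodal and skewed, so the HPD interval has equal density at both endpoints and is the shortest 90% interval.
Solving f(0.005) = f(0.244) with F(0.244) − F(0.005) = 0.90 gives [0.005, 0.244].
For comparison, the equal-tailed interval is [0.021, 0.288]; the HPD is narrower and shifted toward the mode.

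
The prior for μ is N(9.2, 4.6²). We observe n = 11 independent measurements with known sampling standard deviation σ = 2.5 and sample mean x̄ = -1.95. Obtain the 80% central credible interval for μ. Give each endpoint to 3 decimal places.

Posterior precision = 1/4.6² + 11/2.5² = 0.0473 + 1.7600 = 1.8073, so posterior SD = 0.7439.
Posterior mean = (9.2/4.6² + 11·-1.95/2.5²) / 1.8073 = -1.6584.
Interval: -1.6584 ± 1.282 × 0.7439 → [-2.612, -0.705].

[-2.612, -0.705]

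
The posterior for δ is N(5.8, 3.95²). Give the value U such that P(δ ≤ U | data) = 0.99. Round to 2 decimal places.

Need U with P(δ ≤ U) = 0.99: U = 5.8 + z_{0.01}·3.95.
z = 2.326; U = 5.8 + 2.326 × 3.95 = 14.99.

14.99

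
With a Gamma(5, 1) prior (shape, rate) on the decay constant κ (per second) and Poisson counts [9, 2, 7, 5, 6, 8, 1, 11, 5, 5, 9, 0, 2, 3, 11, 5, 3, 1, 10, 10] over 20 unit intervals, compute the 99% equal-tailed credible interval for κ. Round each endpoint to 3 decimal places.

Posterior: Gamma(5+113, 1+20) = Gamma(118, 21) (shape, rate).
Equal-tailed 99% interval: Gamma(118, 21) quantiles at 0.005 and 0.995.
Posterior mean ≈ 5.619, SD ≈ 0.517; a Normal approximation gives roughly [4.287, 6.951].
Exact: lower = 4.376; upper = 7.041.

[4.376, 7.041]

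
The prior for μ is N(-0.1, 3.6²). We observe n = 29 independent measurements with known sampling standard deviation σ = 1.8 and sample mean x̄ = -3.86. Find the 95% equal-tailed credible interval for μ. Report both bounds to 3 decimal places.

Posterior precision = 1/3.6² + 29/1.8² = 0.0772 + 8.9506 = 9.0278, so posterior SD = 0.3328.
Posterior mean = (-0.1/3.6² + 29·-3.86/1.8²) / 9.0278 = -3.8279.
Interval: -3.8279 ± 1.960 × 0.3328 → [-4.480, -3.176].

[-4.480, -3.176]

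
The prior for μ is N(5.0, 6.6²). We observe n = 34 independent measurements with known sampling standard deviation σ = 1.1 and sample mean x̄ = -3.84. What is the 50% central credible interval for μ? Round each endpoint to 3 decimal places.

Posterior precision = 1/6.6² + 34/1.1² = 0.0230 + 28.0992 = 28.1221, so posterior SD = 0.1886.
Posterior mean = (5.0/6.6² + 34·-3.84/1.1²) / 28.1221 = -3.8328.
Interval: -3.8328 ± 0.674 × 0.1886 → [-3.960, -3.706].

[-3.960, -3.706]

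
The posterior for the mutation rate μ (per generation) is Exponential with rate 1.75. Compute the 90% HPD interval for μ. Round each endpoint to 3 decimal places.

The exponential density is strictly decreasing on [0, ∞), so the HPD interval is anchored at 0: [0, q] with P(μ ≤ q) = 0.90.
q = −ln(1 − 0.90) / 1.75 = 2.3026 / 1.75 = 1.316.

[0.000, 1.316]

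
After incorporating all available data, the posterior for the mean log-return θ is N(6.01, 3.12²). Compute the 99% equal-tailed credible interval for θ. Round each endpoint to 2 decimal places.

The posterior is symmetric, so the 99% equal-tailed interval is θ = 6.01 ± z·3.12 with z = 2.576.
Half-width: 2.576 × 3.12 = 8.04.
6.01 − 8.04 = -2.03; 6.01 + 8.04 = 14.05.

[-2.03, 14.05]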